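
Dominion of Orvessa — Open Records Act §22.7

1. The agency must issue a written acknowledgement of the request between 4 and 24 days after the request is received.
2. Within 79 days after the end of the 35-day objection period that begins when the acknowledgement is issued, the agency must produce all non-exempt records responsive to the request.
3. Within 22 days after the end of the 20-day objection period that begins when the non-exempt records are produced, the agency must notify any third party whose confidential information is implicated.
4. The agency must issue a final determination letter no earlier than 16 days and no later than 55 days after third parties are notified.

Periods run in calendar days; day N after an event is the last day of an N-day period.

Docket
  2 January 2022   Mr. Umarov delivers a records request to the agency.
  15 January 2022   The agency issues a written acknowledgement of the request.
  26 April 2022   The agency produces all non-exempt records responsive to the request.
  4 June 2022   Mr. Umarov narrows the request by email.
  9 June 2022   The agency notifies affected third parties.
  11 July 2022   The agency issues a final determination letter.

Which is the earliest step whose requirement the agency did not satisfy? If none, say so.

Step 3

(1) the permitted window runs from 2 January 2022 + 4 = 6 January 2022 to 2 January 2022 + 24 = 26 January 2022; done 15 January 2022, which is between those dates.
(2) due by 19 February 2022 + 79 days = 9 May 2022; completed 26 April 2022, before the deadline.
(3) due by 16 May 2022 + 22 days = 7 June 2022; not done until 9 June 2022, 2 days after the deadline.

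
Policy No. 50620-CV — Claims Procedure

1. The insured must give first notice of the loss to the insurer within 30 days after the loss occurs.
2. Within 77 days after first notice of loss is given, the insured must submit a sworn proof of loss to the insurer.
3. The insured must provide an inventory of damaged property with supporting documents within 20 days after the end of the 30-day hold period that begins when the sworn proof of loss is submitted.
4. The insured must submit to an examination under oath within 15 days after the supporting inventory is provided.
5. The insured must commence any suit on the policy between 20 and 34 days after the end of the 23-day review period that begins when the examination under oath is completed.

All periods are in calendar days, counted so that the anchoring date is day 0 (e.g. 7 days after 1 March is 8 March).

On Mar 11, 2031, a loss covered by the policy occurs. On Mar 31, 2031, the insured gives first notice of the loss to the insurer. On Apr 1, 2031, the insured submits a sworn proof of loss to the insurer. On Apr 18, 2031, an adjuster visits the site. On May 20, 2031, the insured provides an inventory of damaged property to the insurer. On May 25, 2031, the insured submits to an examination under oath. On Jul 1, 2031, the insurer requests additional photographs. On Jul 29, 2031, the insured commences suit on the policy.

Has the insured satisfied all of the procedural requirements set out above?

Step 1 — counting 30 days from Mar 11, 2031 (when the loss occurs) gives a deadline of Apr 10, 2031; done Mar 31, 2031 — timely.
Step 2 — counting 77 days from Mar 31, 2031 (when first notice of loss is given) gives a deadline of Jun 16, 2031; Apr 1, 2031 is within that limit.
Step 3 — counting 20 days from May 1, 2031 (end of the 30-day hold period, which began when the sworn proof of loss is submitted on Apr 1, 2031) gives a deadline of May 21, 2031; done May 20, 2031 — timely.
Step 4 — counting 15 days from May 20, 2031 (when the supporting inventory is provided) gives a deadline of Jun 4, 2031; completed May 25, 2031, before the deadline.
Step 5 — 20 and 34 days from Jun 17, 2031 (end of the 23-day review period, which began when the examination under oath is completed on May 25, 2031) are Jul 7, 2031 and Jul 21, 2031 respectively; Jul 29, 2031 is 8 days past the end of the window.

No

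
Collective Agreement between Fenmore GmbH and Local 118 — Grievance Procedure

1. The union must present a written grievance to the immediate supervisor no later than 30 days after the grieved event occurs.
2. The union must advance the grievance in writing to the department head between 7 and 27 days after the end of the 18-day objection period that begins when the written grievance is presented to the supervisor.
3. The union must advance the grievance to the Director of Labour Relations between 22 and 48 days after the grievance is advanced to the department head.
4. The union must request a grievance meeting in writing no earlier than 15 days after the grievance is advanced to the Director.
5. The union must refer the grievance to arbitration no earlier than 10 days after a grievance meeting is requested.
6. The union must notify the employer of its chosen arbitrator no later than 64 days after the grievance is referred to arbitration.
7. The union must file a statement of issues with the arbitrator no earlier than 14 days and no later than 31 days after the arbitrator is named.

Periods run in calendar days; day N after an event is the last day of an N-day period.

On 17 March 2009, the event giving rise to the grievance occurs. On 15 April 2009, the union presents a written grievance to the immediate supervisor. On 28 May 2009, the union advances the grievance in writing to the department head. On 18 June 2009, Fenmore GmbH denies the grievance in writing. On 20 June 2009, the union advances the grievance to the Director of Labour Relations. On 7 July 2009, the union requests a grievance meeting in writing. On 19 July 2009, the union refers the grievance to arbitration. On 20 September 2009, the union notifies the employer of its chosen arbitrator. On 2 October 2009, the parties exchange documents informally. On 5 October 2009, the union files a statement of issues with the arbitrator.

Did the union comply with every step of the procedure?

Step 1: 30 days after 17 March 2009 (when the grieved event occurs) is 16 April 2009; completed 15 April 2009, before the deadline.
Step 2: the window is 7–27 days after 3 May 2009 (end of the 18-day objection period, which began when the written grievance is presented to the supervisor on 15 April 2009), so 10 May 2009 through 30 May 2009; done 28 May 2009 — within the window.
Step 3: the window is 22–48 days after 28 May 2009 (when the grievance is advanced to the department head), so 19 June 2009 through 15 July 2009; done 20 June 2009, which is between those dates.
Step 4: the earliest permitted date is 15 days after 20 June 2009 (when the grievance is advanced to the Director), i.e. 5 July 2009; done 7 July 2009 — permitted.
Step 5: the earliest permitted date is 10 days after 7 July 2009 (when a grievance meeting is requested), i.e. 17 July 2009; done 19 July 2009, after the minimum wait.
Step 6: 64 days after 19 July 2009 (when the grievance is referred to arbitration) is 21 September 2009; completed 20 September 2009, before the deadline.
Step 7: the window is 14–31 days after 20 September 2009 (when the arbitrator is named), so 4 October 2009 through 21 October 2009; 5 October 2009 falls inside that range.

Yes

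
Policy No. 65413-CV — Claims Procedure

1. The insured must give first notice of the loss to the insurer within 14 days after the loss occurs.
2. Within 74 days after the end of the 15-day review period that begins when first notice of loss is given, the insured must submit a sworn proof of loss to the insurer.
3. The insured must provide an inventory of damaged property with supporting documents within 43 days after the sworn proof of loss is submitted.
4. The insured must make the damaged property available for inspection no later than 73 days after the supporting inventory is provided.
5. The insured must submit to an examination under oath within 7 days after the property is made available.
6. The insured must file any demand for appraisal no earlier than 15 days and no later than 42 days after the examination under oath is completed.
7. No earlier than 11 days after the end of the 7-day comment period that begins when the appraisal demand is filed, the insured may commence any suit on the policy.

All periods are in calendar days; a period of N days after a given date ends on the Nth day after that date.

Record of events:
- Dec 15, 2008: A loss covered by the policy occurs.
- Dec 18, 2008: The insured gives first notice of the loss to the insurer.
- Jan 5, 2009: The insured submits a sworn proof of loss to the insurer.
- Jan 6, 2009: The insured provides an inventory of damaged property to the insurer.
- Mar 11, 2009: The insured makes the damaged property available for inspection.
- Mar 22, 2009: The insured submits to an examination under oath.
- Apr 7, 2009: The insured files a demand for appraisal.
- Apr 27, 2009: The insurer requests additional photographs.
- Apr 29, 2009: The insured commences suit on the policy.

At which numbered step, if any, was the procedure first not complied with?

(1) due by Dec 15, 2008 + 14 days = Dec 29, 2008; Dec 18, 2008 is within that limit.
(2) due by Jan 2, 2009 + 74 days = Mar 17, 2009; done Jan 5, 2009 — timely.
(3) due by Jan 5, 2009 + 43 days = Feb 17, 2009; completed Jan 6, 2009, before the deadline.
(4) due by Jan 6, 2009 + 73 days = Mar 20, 2009; Mar 11, 2009 is within that limit.
(5) due by Mar 11, 2009 + 7 days = Mar 18, 2009; done Mar 22, 2009 — 4 days late.
No need to go further; step 5 was not satisfied.

Step 5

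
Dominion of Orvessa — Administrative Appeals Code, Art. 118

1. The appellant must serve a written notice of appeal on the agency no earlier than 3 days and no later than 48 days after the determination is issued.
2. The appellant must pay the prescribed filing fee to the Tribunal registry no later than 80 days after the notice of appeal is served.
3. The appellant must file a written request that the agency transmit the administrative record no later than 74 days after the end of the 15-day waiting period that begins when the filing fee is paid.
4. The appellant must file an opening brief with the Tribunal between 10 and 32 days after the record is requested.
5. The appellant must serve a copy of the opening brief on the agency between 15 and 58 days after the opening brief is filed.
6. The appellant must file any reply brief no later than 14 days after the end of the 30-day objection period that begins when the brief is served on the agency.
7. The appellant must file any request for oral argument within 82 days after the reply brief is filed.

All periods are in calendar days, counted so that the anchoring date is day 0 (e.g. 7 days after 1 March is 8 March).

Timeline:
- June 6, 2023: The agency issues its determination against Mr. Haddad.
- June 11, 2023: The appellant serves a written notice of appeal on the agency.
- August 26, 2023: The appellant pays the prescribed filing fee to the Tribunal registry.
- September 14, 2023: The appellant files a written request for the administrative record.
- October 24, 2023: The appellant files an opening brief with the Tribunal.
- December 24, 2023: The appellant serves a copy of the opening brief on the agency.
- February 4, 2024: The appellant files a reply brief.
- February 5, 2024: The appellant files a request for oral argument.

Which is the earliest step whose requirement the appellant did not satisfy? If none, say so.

Step 1 — 3 and 48 days from June 6, 2023 (when the determination is issued) are June 9, 2023 and July 24, 2023 respectively; done June 11, 2023, which is between those dates.
Step 2 — counting 80 days from June 11, 2023 (when the notice of appeal is served) gives a deadline of August 30, 2023; done August 26, 2023 — timely.
Step 3 — counting 74 days from September 10, 2023 (end of the 15-day waiting period, which began when the filing fee is paid on August 26, 2023) gives a deadline of November 23, 2023; done September 14, 2023 — timely.
Step 4 — 10 and 32 days from September 14, 2023 (when the record is requested) are September 24, 2023 and October 16, 2023 respectively; October 24, 2023 is 8 days past the end of the window.
The analysis stops there.

Step 4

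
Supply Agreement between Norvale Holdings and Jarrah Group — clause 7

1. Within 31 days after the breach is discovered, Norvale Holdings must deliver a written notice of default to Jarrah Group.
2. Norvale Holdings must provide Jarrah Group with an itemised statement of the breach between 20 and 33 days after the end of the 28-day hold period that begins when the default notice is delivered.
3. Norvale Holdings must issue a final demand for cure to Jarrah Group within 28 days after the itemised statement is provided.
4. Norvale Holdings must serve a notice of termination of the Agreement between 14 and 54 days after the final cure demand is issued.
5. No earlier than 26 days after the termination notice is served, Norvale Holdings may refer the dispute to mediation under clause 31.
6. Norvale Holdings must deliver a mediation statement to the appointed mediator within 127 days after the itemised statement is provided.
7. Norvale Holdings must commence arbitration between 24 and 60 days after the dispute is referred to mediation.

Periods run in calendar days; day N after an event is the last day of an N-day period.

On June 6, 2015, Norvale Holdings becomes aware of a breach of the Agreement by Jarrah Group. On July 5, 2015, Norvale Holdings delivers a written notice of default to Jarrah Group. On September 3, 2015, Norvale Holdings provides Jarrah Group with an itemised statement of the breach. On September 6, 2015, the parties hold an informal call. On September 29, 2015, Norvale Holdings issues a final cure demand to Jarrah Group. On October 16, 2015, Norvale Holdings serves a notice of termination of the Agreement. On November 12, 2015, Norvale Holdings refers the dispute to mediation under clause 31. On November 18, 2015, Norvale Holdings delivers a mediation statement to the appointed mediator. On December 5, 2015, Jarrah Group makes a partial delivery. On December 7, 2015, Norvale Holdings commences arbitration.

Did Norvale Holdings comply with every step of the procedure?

Step 1: 31 days after June 6, 2015 (when the breach is discovered) is July 7, 2015; July 5, 2015 is within that limit.
Step 2: the window is 20–33 days after August 2, 2015 (end of the 28-day hold period, which began when the default notice is delivered on July 5, 2015), so August 22, 2015 through September 4, 2015; done September 3, 2015 — within the window.
Step 3: 28 days after September 3, 2015 (when the itemised statement is provided) is October 1, 2015; September 29, 2015 is within that limit.
Step 4: the window is 14–54 days after September 29, 2015 (when the final cure demand is issued), so October 13, 2015 through November 22, 2015; done October 16, 2015, which is between those dates.
Step 5: the earliest permitted date is 26 days after October 16, 2015 (when the termination notice is served), i.e. November 11, 2015; done November 12, 2015 — permitted.
Step 6: 127 days after September 3, 2015 (when the itemised statement is provided) is January 8, 2016; completed November 18, 2015, before the deadline.
Step 7: the window is 24–60 days after November 12, 2015 (when the dispute is referred to mediation), so December 6, 2015 through January 11, 2016; done December 7, 2015, which is between those dates.

Yes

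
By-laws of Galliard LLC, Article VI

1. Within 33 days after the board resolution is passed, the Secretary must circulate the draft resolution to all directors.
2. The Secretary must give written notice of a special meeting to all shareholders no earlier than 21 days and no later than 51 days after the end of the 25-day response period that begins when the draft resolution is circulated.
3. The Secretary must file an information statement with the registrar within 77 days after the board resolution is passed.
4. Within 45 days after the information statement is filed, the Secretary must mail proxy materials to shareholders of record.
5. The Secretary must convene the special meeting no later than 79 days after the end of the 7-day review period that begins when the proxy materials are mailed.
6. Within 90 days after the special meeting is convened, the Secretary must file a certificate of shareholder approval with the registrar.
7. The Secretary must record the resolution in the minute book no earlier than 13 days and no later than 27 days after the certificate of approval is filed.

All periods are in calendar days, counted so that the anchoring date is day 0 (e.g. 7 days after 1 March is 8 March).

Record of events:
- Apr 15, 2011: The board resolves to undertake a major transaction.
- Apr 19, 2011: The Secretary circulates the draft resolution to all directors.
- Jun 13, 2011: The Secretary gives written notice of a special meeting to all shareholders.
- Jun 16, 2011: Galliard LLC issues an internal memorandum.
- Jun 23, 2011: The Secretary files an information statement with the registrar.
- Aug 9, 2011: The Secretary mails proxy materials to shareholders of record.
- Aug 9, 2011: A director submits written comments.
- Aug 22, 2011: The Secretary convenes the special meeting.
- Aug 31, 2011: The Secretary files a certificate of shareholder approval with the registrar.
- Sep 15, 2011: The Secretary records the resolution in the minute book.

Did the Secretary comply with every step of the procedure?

(1) due by Apr 15, 2011 + 33 days = May 18, 2011; done Apr 19, 2011 — timely.
(2) the permitted window runs from May 14, 2011 + 21 = Jun 4, 2011 to May 14, 2011 + 51 = Jul 4, 2011; Jun 13, 2011 falls inside that range.
(3) due by Apr 15, 2011 + 77 days = Jul 1, 2011; completed Jun 23, 2011, before the deadline.
(4) due by Jun 23, 2011 + 45 days = Aug 7, 2011; Aug 9, 2011 misses that deadline by 2 days.
The analysis stops there.

No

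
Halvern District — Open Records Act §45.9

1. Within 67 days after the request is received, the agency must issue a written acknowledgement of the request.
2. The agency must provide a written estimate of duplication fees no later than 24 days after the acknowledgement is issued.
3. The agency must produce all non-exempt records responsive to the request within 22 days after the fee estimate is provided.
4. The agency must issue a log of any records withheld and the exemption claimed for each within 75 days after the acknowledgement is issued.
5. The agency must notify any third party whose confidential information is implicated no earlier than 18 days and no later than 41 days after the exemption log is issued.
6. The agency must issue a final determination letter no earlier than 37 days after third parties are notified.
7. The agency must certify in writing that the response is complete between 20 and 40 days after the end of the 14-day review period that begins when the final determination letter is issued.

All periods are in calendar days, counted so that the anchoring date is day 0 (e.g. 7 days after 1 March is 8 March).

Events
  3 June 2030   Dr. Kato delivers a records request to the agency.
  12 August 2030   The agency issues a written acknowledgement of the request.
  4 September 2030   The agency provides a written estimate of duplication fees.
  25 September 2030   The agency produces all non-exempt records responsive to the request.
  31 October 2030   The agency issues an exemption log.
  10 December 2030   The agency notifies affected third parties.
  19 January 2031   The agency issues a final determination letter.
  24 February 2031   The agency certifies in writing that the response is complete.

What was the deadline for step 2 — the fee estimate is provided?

5 September 2030

Step 2 runs from 12 August 2030, when the acknowledgement is issued. 24 days after 12 August 2030 is 5 September 2030.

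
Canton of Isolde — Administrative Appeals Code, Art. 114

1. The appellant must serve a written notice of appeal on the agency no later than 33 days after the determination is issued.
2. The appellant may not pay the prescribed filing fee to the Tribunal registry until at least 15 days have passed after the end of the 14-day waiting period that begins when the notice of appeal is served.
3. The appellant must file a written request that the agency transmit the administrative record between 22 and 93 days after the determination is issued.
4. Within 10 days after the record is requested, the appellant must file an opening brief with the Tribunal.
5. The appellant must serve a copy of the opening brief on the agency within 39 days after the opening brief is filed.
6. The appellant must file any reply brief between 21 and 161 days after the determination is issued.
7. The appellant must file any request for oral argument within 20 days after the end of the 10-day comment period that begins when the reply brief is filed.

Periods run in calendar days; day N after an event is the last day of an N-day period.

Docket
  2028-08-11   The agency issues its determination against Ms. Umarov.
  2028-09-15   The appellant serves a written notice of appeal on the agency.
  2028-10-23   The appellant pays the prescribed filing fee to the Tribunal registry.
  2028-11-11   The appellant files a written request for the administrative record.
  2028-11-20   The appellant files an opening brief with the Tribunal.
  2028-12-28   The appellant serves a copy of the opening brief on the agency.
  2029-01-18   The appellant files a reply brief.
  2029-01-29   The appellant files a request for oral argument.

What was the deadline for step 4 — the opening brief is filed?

2028-11-21

Step 4 runs from 2028-11-11, when the record is requested. 10 days after 2028-11-11 is 2028-11-21.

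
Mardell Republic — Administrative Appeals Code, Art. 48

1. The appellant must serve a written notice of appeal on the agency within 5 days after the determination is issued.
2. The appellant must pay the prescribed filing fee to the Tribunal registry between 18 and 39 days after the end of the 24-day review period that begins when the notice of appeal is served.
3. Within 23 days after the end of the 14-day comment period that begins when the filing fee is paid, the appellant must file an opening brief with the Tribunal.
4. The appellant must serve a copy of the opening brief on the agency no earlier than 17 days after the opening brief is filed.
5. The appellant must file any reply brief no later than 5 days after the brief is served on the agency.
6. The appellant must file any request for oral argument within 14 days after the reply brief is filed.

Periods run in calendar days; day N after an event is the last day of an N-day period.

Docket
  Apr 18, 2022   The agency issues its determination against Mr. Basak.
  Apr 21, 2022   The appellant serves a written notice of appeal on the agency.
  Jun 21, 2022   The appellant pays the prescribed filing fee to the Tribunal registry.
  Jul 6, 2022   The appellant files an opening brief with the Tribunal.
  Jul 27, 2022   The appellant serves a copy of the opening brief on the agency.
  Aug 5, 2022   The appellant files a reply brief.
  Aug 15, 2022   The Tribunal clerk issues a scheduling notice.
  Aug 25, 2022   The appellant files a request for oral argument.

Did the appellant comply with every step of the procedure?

No

(1) due by Apr 18, 2022 + 5 days = Apr 23, 2022; Apr 21, 2022 is within that limit.
(2) the permitted window runs from May 15, 2022 + 18 = Jun 2, 2022 to May 15, 2022 + 39 = Jun 23, 2022; done Jun 21, 2022, which is between those dates.
(3) due by Jul 5, 2022 + 23 days = Jul 28, 2022; Jul 6, 2022 is within that limit.
(4) permitted from Jul 6, 2022 + 17 days = Jul 23, 2022 onward; Jul 27, 2022 is on or after that date.
(5) due by Jul 27, 2022 + 5 days = Aug 1, 2022; done Aug 5, 2022 — 4 days late.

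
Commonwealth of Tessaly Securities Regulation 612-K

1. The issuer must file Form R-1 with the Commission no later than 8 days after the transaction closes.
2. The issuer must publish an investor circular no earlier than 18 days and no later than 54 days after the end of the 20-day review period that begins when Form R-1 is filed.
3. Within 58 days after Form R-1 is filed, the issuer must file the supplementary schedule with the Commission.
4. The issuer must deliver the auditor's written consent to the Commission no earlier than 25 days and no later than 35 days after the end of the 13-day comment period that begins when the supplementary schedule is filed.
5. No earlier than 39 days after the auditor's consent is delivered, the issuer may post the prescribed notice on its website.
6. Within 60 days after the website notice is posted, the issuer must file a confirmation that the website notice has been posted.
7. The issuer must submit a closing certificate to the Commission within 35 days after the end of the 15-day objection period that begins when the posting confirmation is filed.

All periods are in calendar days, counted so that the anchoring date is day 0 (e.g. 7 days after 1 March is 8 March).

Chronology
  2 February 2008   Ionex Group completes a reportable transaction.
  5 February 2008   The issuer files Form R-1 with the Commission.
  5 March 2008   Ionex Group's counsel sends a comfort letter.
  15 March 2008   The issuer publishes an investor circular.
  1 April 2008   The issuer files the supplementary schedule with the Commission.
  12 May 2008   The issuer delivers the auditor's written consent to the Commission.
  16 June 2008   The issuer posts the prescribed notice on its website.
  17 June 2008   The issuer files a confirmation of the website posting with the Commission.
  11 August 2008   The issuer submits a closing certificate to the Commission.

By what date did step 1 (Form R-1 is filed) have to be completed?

Step 1 runs from 2 February 2008, when the transaction closes. 8 days after 2 February 2008 is 10 February 2008.

10 February 2008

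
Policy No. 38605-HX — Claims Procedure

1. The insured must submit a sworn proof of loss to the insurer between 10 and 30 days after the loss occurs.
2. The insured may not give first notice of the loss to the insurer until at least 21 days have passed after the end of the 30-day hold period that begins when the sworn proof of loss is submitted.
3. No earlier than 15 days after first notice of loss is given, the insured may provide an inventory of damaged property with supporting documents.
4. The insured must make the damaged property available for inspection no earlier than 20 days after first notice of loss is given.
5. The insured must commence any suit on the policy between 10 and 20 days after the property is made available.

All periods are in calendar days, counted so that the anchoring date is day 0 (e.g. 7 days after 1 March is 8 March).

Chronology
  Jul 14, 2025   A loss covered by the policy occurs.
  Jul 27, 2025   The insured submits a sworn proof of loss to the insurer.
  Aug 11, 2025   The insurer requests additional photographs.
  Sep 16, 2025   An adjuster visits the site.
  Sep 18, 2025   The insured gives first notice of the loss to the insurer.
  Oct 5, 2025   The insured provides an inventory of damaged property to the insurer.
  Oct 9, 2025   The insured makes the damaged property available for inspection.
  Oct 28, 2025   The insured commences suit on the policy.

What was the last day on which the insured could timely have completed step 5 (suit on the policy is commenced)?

Oct 29, 2025

Step 5 runs from Oct 9, 2025, when the property is made available. The window is 10–20 days after Oct 9, 2025; it closes on Oct 29, 2025.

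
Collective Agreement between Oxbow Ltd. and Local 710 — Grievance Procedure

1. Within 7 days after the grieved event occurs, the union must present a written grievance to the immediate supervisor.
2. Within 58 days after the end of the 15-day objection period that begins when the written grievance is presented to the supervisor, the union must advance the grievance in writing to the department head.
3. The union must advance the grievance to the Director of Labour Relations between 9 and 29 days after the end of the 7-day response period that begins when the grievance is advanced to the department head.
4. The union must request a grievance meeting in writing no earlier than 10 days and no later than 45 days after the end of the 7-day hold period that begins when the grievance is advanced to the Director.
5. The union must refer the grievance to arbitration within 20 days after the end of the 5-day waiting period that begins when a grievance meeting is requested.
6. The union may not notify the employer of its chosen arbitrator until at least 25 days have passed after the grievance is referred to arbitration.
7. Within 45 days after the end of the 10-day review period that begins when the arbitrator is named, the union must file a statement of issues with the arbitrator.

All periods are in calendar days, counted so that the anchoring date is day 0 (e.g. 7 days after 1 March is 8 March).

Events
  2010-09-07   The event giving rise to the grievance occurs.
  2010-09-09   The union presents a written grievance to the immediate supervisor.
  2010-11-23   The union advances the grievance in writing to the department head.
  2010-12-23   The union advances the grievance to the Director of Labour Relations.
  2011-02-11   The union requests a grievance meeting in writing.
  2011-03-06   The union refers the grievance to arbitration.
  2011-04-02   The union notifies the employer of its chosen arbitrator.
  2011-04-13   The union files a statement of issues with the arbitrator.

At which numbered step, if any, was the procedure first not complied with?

Step 2

Step 1: 7 days after 2010-09-07 (when the grieved event occurs) is 2010-09-14; completed 2010-09-09, before the deadline.
Step 2: 58 days after 2010-09-24 (end of the 15-day objection period, which began when the written grievance is presented to the supervisor on 2010-09-09) is 2010-11-21; done 2010-11-23 — 2 days late.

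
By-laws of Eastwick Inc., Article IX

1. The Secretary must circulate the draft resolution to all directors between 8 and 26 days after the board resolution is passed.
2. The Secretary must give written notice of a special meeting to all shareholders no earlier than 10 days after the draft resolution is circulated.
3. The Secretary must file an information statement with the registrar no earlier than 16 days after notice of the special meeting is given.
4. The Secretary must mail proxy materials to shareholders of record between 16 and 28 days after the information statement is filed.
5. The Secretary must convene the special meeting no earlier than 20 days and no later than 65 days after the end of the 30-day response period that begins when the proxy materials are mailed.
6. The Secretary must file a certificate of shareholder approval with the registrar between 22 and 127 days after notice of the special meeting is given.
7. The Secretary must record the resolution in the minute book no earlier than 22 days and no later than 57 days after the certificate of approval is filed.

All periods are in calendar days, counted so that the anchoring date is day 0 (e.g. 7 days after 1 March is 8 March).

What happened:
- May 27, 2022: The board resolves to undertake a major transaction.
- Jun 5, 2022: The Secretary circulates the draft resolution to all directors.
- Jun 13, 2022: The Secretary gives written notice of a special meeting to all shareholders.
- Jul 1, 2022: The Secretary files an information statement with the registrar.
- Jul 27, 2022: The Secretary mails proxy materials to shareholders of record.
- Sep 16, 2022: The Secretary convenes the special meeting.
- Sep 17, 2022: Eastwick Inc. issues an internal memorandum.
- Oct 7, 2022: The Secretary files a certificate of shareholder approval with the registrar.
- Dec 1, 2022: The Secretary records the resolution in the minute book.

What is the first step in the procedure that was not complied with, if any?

Step 2

Step 1 — 8 and 26 days from May 27, 2022 (when the board resolution is passed) are Jun 4, 2022 and Jun 22, 2022 respectively; done Jun 5, 2022, which is between those dates.
Step 2 — must wait 10 days from Jun 5, 2022 (when the draft resolution is circulated), so not before Jun 15, 2022; Jun 13, 2022 is 2 days before the earliest permitted date.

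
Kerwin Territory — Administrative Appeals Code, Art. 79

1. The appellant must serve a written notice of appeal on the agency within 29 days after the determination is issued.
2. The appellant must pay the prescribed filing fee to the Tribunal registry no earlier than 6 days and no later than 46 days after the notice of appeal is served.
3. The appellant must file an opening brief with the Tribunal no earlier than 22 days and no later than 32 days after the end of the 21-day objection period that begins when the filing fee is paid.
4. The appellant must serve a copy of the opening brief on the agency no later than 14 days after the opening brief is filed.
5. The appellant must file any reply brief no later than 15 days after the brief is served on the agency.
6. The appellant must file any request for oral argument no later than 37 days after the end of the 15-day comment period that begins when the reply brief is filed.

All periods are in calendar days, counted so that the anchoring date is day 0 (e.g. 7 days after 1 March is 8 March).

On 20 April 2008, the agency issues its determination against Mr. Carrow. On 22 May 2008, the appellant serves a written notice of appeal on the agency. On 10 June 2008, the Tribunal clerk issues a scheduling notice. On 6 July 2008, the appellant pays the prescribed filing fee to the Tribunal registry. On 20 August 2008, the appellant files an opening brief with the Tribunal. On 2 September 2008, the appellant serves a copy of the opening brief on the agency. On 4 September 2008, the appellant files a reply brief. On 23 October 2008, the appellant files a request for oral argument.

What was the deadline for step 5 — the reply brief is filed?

17 September 2008

Step 5 runs from 2 September 2008, when the brief is served on the agency. 15 days after 2 September 2008 is 17 September 2008.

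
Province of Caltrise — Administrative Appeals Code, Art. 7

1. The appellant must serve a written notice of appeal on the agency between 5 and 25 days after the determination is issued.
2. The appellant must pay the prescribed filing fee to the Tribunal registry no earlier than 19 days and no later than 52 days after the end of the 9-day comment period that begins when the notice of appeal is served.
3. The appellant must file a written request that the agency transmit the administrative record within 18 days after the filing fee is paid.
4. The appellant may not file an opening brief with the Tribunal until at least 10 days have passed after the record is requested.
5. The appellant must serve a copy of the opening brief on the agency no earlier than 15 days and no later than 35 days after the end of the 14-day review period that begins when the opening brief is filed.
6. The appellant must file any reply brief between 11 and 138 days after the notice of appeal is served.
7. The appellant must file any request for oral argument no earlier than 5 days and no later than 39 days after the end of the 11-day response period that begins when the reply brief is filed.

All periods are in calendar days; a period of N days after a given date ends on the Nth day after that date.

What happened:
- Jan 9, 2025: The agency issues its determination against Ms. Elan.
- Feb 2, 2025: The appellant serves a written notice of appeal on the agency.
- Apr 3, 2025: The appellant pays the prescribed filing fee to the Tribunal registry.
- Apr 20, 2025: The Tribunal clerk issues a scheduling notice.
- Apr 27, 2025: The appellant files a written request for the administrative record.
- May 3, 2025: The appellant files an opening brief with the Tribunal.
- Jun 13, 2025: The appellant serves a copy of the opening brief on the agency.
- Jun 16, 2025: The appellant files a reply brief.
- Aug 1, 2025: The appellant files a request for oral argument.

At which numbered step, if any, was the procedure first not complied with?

Step 3

(1) the permitted window runs from Jan 9, 2025 + 5 = Jan 14, 2025 to Jan 9, 2025 + 25 = Feb 3, 2025; Feb 2, 2025 falls inside that range.
(2) the permitted window runs from Feb 11, 2025 + 19 = Mar 2, 2025 to Feb 11, 2025 + 52 = Apr 4, 2025; done Apr 3, 2025 — within the window.
(3) due by Apr 3, 2025 + 18 days = Apr 21, 2025; done Apr 27, 2025 — 6 days late.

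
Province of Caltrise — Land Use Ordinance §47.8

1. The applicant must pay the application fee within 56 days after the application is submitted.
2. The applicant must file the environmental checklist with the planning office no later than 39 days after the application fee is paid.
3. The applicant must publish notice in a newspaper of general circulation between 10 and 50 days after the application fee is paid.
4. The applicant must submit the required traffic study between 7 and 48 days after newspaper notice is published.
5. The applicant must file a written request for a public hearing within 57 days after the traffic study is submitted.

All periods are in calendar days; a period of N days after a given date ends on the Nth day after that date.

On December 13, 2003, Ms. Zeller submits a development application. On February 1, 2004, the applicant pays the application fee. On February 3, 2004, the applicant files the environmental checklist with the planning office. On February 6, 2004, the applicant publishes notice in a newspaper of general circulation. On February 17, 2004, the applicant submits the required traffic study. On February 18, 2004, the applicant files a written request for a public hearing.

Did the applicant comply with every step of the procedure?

No

(1) due by December 13, 2003 + 56 days = February 7, 2004; done February 1, 2004 — timely.
(2) due by February 1, 2004 + 39 days = March 11, 2004; completed February 3, 2004, before the deadline.
(3) the permitted window runs from February 1, 2004 + 10 = February 11, 2004 to February 1, 2004 + 50 = March 22, 2004; done February 6, 2004 — 5 days before the window opened.
No need to go further; step 3 was not satisfied.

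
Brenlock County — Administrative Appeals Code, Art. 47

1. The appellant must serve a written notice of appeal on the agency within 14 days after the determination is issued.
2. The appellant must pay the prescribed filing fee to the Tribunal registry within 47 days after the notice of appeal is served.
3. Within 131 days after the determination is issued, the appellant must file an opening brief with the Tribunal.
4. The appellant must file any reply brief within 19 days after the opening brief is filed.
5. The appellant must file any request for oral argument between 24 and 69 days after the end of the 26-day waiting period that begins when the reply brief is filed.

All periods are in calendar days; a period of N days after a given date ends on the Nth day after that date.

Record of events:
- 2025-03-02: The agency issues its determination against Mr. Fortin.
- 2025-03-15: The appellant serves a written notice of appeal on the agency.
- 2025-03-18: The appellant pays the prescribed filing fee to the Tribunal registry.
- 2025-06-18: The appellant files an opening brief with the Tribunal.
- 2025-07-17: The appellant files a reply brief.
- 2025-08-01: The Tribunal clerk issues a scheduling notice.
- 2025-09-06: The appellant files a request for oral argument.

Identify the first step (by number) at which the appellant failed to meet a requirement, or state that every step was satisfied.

Step 1: 14 days after 2025-03-02 (when the determination is issued) is 2025-03-16; completed 2025-03-15, before the deadline.
Step 2: 47 days after 2025-03-15 (when the notice of appeal is served) is 2025-05-01; done 2025-03-18 — timely.
Step 3: 131 days after 2025-03-02 (when the determination is issued) is 2025-07-11; completed 2025-06-18, before the deadline.
Step 4: 19 days after 2025-06-18 (when the opening brief is filed) is 2025-07-07; done 2025-07-17 — 10 days late.

Step 4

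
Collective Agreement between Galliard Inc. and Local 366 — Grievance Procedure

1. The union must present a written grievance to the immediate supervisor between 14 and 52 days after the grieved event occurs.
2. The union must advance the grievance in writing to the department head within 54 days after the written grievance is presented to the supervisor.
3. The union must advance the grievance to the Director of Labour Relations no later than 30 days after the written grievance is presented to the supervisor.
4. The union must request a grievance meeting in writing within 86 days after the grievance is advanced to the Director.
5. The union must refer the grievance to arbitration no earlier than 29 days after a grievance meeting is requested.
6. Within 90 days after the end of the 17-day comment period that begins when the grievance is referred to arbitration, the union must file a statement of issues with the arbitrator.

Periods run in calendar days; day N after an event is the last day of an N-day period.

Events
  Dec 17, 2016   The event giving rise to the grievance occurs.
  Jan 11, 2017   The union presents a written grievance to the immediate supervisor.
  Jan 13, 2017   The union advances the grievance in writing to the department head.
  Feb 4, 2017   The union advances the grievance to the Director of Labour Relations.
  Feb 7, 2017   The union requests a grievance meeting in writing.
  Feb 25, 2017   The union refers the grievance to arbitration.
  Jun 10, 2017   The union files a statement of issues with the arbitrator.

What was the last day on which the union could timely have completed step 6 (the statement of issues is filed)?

Jun 12, 2017

The grievance is referred to arbitration on Feb 25, 2017; the 17-day comment period therefore ends Mar 14, 2017, and step 6 runs from that date. 90 days after Mar 14, 2017 is Jun 12, 2017.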